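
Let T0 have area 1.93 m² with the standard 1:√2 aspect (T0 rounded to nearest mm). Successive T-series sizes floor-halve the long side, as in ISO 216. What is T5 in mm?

Let T0's short side be w mm. w · w√2 = 1.93 m² = 1,930,000 mm², so w ≈ 1168.2 mm and w√2 ≈ 1652.1 mm → T0 = 1168 × 1652 mm.
T1: ⌊1652/2⌋ × 1168 = 826 × 1168 mm
T2: ⌊1168/2⌋ × 826 = 584 × 826 mm
T3: ⌊826/2⌋ × 584 = 413 × 584 mm
T4: ⌊584/2⌋ × 413 = 292 × 413 mm
T5: ⌊413/2⌋ × 292 = 206 × 292 mm

206 × 292 mm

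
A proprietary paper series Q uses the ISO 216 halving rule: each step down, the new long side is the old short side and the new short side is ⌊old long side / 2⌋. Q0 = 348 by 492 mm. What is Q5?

61 × 87 mm

Q1: ⌊492/2⌋ × 348 = 246 × 348 mm
Q2: ⌊348/2⌋ × 246 = 174 × 246 mm
Q3: ⌊246/2⌋ × 174 = 123 × 174 mm
Q4: ⌊174/2⌋ × 123 = 87 × 123 mm
Q5: ⌊123/2⌋ × 87 = 61 × 87 mm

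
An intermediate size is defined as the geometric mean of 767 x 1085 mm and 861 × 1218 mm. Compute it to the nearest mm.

Short side: √(767 · 861) = √660387 ≈ 812.6 → 813 mm
Long side: √(1085 · 1218) = √1321530 ≈ 1149.6 → 1150 mm

813 × 1150 mm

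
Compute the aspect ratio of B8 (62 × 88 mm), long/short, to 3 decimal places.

88 / 62 = 1.419
ISO 216 targets √2 ≈ 1.414; the +0.005 deviation is from mm rounding.

1.419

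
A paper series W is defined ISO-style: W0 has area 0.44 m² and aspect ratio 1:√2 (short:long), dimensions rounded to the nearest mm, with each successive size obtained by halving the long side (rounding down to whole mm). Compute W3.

Let W0's short side be w mm. w · w√2 = 0.44 m² = 440,000 mm², so w ≈ 557.8 mm and w√2 ≈ 788.8 mm → W0 = 558 × 789 mm.
W1: ⌊789/2⌋ × 558 = 394 × 558 mm
W2: ⌊558/2⌋ × 394 = 279 × 394 mm
W3: ⌊394/2⌋ × 279 = 197 × 279 mm

197 × 279 mm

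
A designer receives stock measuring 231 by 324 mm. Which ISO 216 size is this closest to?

Aspect ratio 324/231 ≈ 1.403 — close to the ISO √2 ≈ 1.414.
In the C-series (envelope sizes, between A and B): C4 = 229 × 324 mm.
Off by 2 mm total — nearest standard size.

C4 (229 × 324 mm)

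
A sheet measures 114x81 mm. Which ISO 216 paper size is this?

Aspect ratio 114/81 ≈ 1.407 — close to the ISO √2 ≈ 1.414.
In the C-series (envelope sizes, between A and B): C7 = 81 × 114 mm.

C7 (81 × 114 mm)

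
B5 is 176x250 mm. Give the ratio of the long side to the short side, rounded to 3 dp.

1.420

250 / 176 = 1.420
ISO 216 targets √2 ≈ 1.414; the +0.006 deviation is from mm rounding.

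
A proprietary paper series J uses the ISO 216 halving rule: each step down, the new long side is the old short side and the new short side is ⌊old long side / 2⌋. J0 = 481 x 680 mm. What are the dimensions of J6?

J1: ⌊680/2⌋ × 481 = 340 × 481 mm
J2: ⌊481/2⌋ × 340 = 240 × 340 mm
J3: ⌊340/2⌋ × 240 = 170 × 240 mm
J4: ⌊240/2⌋ × 170 = 120 × 170 mm
J5: ⌊170/2⌋ × 120 = 85 × 120 mm
J6: ⌊120/2⌋ × 85 = 60 × 85 mm

60 × 85 mm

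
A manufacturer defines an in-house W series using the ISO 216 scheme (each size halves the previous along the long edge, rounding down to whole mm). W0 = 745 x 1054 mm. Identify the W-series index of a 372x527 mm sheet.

W2

W0: 745 × 1054 mm
W1: 527 × 745 mm
W2: 372 × 527 mm
W3: 263 × 372 mm
→ matches W2.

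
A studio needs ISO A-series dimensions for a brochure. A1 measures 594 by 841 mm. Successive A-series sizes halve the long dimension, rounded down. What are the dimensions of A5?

A2: ⌊841/2⌋ × 594 = 420 × 594 mm
A3: ⌊594/2⌋ × 420 = 297 × 420 mm
A4: ⌊420/2⌋ × 297 = 210 × 297 mm
A5: ⌊297/2⌋ × 210 = 148 × 210 mm

148 × 210 mm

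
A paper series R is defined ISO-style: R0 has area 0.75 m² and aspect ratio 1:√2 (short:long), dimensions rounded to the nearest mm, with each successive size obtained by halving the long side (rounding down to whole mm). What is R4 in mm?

182 × 257 mm

Let R0's short side be w mm. w · w√2 = 0.75 m² = 750,000 mm², so w ≈ 728.2 mm and w√2 ≈ 1029.9 mm → R0 = 728 × 1030 mm.
R1: ⌊1030/2⌋ × 728 = 515 × 728 mm
R2: ⌊728/2⌋ × 515 = 364 × 515 mm
R3: ⌊515/2⌋ × 364 = 257 × 364 mm
R4: ⌊364/2⌋ × 257 = 182 × 257 mm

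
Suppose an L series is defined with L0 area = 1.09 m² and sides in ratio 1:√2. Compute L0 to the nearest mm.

Let the short side be w mm. Then w · w√2 = 1.09 m² = 1,090,000 mm².
w² = 1,090,000/√2, so w ≈ 877.9 mm; long side = w√2 ≈ 1241.6 mm.

878 × 1242 mm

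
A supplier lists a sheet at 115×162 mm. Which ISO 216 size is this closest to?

C6 (114 × 162 mm)

Aspect ratio 162/115 ≈ 1.409 — close to the ISO √2 ≈ 1.414.
In the C-series (envelope sizes, between A and B): C6 = 114 × 162 mm.
Off by 1 mm total — nearest standard size.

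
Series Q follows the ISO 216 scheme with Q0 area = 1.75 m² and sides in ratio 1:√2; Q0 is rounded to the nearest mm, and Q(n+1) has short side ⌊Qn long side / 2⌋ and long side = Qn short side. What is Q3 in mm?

393 × 556 mm

Let Q0's short side be w mm. w · w√2 = 1.75 m² = 1,750,000 mm², so w ≈ 1112.4 mm and w√2 ≈ 1573.2 mm → Q0 = 1112 × 1573 mm.
Q1: ⌊1573/2⌋ × 1112 = 786 × 1112 mm
Q2: ⌊1112/2⌋ × 786 = 556 × 786 mm
Q3: ⌊786/2⌋ × 556 = 393 × 556 mm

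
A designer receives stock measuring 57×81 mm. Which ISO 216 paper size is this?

C8 (57 × 81 mm)

Aspect ratio 81/57 ≈ 1.421 — close to the ISO √2 ≈ 1.414.
In the C-series (envelope sizes, between A and B): C8 = 57 × 81 mm.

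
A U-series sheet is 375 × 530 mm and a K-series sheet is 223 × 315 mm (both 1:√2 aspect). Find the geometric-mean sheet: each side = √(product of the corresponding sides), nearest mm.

289 × 409 mm

Short side: √(375 · 223) = √83625 ≈ 289.2 → 289 mm
Long side: √(530 · 315) = √166950 ≈ 408.6 → 409 mm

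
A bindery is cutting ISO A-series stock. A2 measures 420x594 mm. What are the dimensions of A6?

A3: ⌊594/2⌋ × 420 = 297 × 420 mm
A4: ⌊420/2⌋ × 297 = 210 × 297 mm
A5: ⌊297/2⌋ × 210 = 148 × 210 mm
A6: ⌊210/2⌋ × 148 = 105 × 148 mm

105 × 148 mm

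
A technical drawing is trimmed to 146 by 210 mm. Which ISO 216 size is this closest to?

A5 (148 × 210 mm)

Aspect ratio 210/146 ≈ 1.438 (ISO target is √2 ≈ 1.414).
In the A-series (A0 area = 1 m²): A5 = 148 × 210 mm.
Off by 2 mm total — nearest standard size.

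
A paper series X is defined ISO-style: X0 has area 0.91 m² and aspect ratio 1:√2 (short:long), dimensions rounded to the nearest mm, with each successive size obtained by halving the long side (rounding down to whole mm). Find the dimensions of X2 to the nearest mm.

401 × 567 mm

Let X0's short side be w mm. w · w√2 = 0.91 m² = 910,000 mm², so w ≈ 802.2 mm and w√2 ≈ 1134.4 mm → X0 = 802 × 1134 mm.
X1: ⌊1134/2⌋ × 802 = 567 × 802 mm
X2: ⌊802/2⌋ × 567 = 401 × 567 mm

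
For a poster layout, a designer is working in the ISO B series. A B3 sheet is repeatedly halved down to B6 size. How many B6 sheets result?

Each ISO step halves the sheet: 1 × B3 → 2 × B4 → 4 × B5 → 8 × B6
From B3 to B6 is 3 halving steps: 2^3 = 8.

8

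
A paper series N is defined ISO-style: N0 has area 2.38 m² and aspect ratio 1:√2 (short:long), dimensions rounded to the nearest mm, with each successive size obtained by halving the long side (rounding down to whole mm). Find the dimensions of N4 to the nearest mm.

324 × 458 mm

Let N0's short side be w mm. w · w√2 = 2.38 m² = 2,380,000 mm², so w ≈ 1297.3 mm and w√2 ≈ 1834.6 mm → N0 = 1297 × 1835 mm.
N1: ⌊1835/2⌋ × 1297 = 917 × 1297 mm
N2: ⌊1297/2⌋ × 917 = 648 × 917 mm
N3: ⌊917/2⌋ × 648 = 458 × 648 mm
N4: ⌊648/2⌋ × 458 = 324 × 458 mm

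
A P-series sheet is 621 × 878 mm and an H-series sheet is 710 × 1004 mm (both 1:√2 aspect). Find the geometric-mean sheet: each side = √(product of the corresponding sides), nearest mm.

Short side: √(621 · 710) = √440910 ≈ 664.0 → 664 mm
Long side: √(878 · 1004) = √881512 ≈ 938.9 → 939 mm

664 × 939 mm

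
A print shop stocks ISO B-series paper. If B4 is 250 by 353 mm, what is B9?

44 × 62 mm

B5: ⌊353/2⌋ × 250 = 176 × 250 mm
B6: ⌊250/2⌋ × 176 = 125 × 176 mm
B7: ⌊176/2⌋ × 125 = 88 × 125 mm
B8: ⌊125/2⌋ × 88 = 62 × 88 mm
B9: ⌊88/2⌋ × 62 = 44 × 62 mm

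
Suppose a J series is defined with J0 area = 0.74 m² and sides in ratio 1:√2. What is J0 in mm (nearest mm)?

723 × 1023 mm

Let the short side be w mm. Then w · w√2 = 0.74 m² = 740,000 mm².
w² = 740,000/√2, so w ≈ 723.4 mm; long side = w√2 ≈ 1023.0 mm.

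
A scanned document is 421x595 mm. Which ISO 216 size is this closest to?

Aspect ratio 595/421 ≈ 1.413 — close to the ISO √2 ≈ 1.414.
In the A-series (A0 area = 1 m²): A2 = 420 × 594 mm.
Off by 2 mm total — nearest standard size.

A2 (420 × 594 mm)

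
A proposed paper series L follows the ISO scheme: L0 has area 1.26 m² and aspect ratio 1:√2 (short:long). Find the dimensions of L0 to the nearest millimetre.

944 × 1335 mm

Let the short side be w mm. Then w · w√2 = 1.26 m² = 1,260,000 mm².
w² = 1,260,000/√2, so w ≈ 943.9 mm; long side = w√2 ≈ 1334.9 mm.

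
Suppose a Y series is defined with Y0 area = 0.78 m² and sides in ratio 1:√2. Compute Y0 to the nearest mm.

Let the short side be w mm. Then w · w√2 = 0.78 m² = 780,000 mm².
w² = 780,000/√2, so w ≈ 742.7 mm; long side = w√2 ≈ 1050.3 mm.

743 × 1050 mm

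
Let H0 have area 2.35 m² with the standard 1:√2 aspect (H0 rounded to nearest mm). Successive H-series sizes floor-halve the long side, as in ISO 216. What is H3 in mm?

Let H0's short side be w mm. w · w√2 = 2.35 m² = 2,350,000 mm², so w ≈ 1289.1 mm and w√2 ≈ 1823.0 mm → H0 = 1289 × 1823 mm.
H1: ⌊1823/2⌋ × 1289 = 911 × 1289 mm
H2: ⌊1289/2⌋ × 911 = 644 × 911 mm
H3: ⌊911/2⌋ × 644 = 455 × 644 mm

455 × 644 mm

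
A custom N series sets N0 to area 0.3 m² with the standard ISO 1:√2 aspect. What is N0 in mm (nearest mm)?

Let the short side be w mm. Then w · w√2 = 0.3 m² = 300,000 mm².
w² = 300,000/√2, so w ≈ 460.6 mm; long side = w√2 ≈ 651.4 mm.

461 × 651 mm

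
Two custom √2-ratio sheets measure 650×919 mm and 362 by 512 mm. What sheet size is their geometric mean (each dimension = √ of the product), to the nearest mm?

Short side: √(650 · 362) = √235300 ≈ 485.1 → 485 mm
Long side: √(919 · 512) = √470528 ≈ 686.0 → 686 mm

485 × 686 mm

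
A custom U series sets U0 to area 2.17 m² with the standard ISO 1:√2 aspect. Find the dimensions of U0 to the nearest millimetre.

Let the short side be w mm. Then w · w√2 = 2.17 m² = 2,170,000 mm².
w² = 2,170,000/√2, so w ≈ 1238.7 mm; long side = w√2 ≈ 1751.8 mm.

1239 × 1752 mm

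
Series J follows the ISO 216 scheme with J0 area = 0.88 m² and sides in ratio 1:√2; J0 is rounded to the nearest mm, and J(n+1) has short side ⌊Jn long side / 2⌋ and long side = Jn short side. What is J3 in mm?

279 × 394 mm

Let J0's short side be w mm. w · w√2 = 0.88 m² = 880,000 mm², so w ≈ 788.8 mm and w√2 ≈ 1115.6 mm → J0 = 789 × 1116 mm.
J1: ⌊1116/2⌋ × 789 = 558 × 789 mm
J2: ⌊789/2⌋ × 558 = 394 × 558 mm
J3: ⌊558/2⌋ × 394 = 279 × 394 mm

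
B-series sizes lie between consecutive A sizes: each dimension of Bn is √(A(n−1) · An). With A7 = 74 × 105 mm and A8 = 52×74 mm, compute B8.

Short side: √(74 · 52) = √3848 ≈ 62.0 → 62 mm
Long side: √(105 · 74) = √7770 ≈ 88.1 → 88 mm

62 × 88 mm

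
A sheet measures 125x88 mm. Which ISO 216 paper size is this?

B7 (88 × 125 mm)

Aspect ratio 125/88 ≈ 1.420 — close to the ISO √2 ≈ 1.414.
In the B-series (B0 = 1000 × 1414 mm): B7 = 88 × 125 mm.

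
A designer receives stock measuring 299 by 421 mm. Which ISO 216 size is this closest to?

Aspect ratio 421/299 ≈ 1.408 — close to the ISO √2 ≈ 1.414.
In the A-series (A0 area = 1 m²): A3 = 297 × 420 mm.
Off by 3 mm total — nearest standard size.

A3 (297 × 420 mm)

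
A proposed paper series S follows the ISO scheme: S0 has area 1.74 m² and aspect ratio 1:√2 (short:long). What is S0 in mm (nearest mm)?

Let the short side be w mm. Then w · w√2 = 1.74 m² = 1,740,000 mm².
w² = 1,740,000/√2, so w ≈ 1109.2 mm; long side = w√2 ≈ 1568.7 mm.

1109 × 1569 mm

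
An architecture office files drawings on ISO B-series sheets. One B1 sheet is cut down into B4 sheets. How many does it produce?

Each ISO step halves the sheet: 1 × B1 → 2 × B2 → 4 × B3 → 8 × B4
From B1 to B4 is 3 halving steps: 2^3 = 8.

8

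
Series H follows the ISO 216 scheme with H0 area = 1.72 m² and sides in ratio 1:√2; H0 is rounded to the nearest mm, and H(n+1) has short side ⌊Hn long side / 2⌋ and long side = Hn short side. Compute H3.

390 × 551 mm

Let H0's short side be w mm. w · w√2 = 1.72 m² = 1,720,000 mm², so w ≈ 1102.8 mm and w√2 ≈ 1559.6 mm → H0 = 1103 × 1560 mm.
H1: ⌊1560/2⌋ × 1103 = 780 × 1103 mm
H2: ⌊1103/2⌋ × 780 = 551 × 780 mm
H3: ⌊780/2⌋ × 551 = 390 × 551 mm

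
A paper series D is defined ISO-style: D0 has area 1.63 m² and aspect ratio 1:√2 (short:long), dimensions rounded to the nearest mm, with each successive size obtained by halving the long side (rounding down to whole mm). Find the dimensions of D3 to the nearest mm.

379 × 537 mm

Let D0's short side be w mm. w · w√2 = 1.63 m² = 1,630,000 mm², so w ≈ 1073.6 mm and w√2 ≈ 1518.3 mm → D0 = 1074 × 1518 mm.
D1: ⌊1518/2⌋ × 1074 = 759 × 1074 mm
D2: ⌊1074/2⌋ × 759 = 537 × 759 mm
D3: ⌊759/2⌋ × 537 = 379 × 537 mm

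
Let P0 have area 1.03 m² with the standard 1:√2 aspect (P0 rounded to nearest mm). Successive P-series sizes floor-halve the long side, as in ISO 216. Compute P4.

Let P0's short side be w mm. w · w√2 = 1.03 m² = 1,030,000 mm², so w ≈ 853.4 mm and w√2 ≈ 1206.9 mm → P0 = 853 × 1207 mm.
P1: ⌊1207/2⌋ × 853 = 603 × 853 mm
P2: ⌊853/2⌋ × 603 = 426 × 603 mm
P3: ⌊603/2⌋ × 426 = 301 × 426 mm
P4: ⌊426/2⌋ × 301 = 213 × 301 mm

213 × 301 mm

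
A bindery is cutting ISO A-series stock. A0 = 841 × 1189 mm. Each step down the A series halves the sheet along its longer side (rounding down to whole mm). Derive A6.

105 × 148 mm

A1: ⌊1189/2⌋ × 841 = 594 × 841 mm
A2: ⌊841/2⌋ × 594 = 420 × 594 mm
A3: ⌊594/2⌋ × 420 = 297 × 420 mm
A4: ⌊420/2⌋ × 297 = 210 × 297 mm
A5: ⌊297/2⌋ × 210 = 148 × 210 mm
A6: ⌊210/2⌋ × 148 = 105 × 148 mm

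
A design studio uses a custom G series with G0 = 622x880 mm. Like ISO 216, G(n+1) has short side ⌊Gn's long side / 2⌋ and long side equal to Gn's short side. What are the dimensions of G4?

155 × 220 mm

G1: ⌊880/2⌋ × 622 = 440 × 622 mm
G2: ⌊622/2⌋ × 440 = 311 × 440 mm
G3: ⌊440/2⌋ × 311 = 220 × 311 mm
G4: ⌊311/2⌋ × 220 = 155 × 220 mm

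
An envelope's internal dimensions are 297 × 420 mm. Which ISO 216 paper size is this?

A3 (297 × 420 mm)

Aspect ratio 420/297 ≈ 1.414 — close to the ISO √2 ≈ 1.414.
In the A-series (A0 area = 1 m²): A3 = 297 × 420 mm.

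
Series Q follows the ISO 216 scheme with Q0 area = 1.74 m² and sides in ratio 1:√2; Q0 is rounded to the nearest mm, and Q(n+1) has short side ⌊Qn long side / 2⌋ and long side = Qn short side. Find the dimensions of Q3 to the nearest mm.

Let Q0's short side be w mm. w · w√2 = 1.74 m² = 1,740,000 mm², so w ≈ 1109.2 mm and w√2 ≈ 1568.7 mm → Q0 = 1109 × 1569 mm.
Q1: ⌊1569/2⌋ × 1109 = 784 × 1109 mm
Q2: ⌊1109/2⌋ × 784 = 554 × 784 mm
Q3: ⌊784/2⌋ × 554 = 392 × 554 mm

392 × 554 mm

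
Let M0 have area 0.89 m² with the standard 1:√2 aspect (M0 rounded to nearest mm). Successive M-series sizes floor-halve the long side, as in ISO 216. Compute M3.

Let M0's short side be w mm. w · w√2 = 0.89 m² = 890,000 mm², so w ≈ 793.3 mm and w√2 ≈ 1121.9 mm → M0 = 793 × 1122 mm.
M1: ⌊1122/2⌋ × 793 = 561 × 793 mm
M2: ⌊793/2⌋ × 561 = 396 × 561 mm
M3: ⌊561/2⌋ × 396 = 280 × 396 mm

280 × 396 mm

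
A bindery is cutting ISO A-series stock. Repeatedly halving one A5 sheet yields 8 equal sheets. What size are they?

A8

8 = 2^3, so 3 halving steps.
A5 → A6 → … → A8 after 3 steps.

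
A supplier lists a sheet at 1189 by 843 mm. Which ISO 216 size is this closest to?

A0 (841 × 1189 mm)

Aspect ratio 1189/843 ≈ 1.410 — close to the ISO √2 ≈ 1.414.
In the A-series (A0 area = 1 m²): A0 = 841 × 1189 mm.
Off by 2 mm total — nearest standard size.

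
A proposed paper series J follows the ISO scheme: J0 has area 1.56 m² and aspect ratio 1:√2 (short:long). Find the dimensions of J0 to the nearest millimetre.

Let the short side be w mm. Then w · w√2 = 1.56 m² = 1,560,000 mm².
w² = 1,560,000/√2, so w ≈ 1050.3 mm; long side = w√2 ≈ 1485.3 mm.

1050 × 1485 mm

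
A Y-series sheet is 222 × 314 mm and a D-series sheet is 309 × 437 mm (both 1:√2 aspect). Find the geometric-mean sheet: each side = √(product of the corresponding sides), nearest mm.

Short side: √(222 · 309) = √68598 ≈ 261.9 → 262 mm
Long side: √(314 · 437) = √137218 ≈ 370.4 → 370 mm

262 × 370 mm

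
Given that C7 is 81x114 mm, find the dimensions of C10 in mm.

C8: ⌊114/2⌋ × 81 = 57 × 81 mm
C9: ⌊81/2⌋ × 57 = 40 × 57 mm
C10: ⌊57/2⌋ × 40 = 28 × 40 mm

28 × 40 mm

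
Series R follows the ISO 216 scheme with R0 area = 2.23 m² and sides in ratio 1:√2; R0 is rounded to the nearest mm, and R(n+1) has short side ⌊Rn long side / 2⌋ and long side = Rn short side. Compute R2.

628 × 888 mm

Let R0's short side be w mm. w · w√2 = 2.23 m² = 2,230,000 mm², so w ≈ 1255.7 mm and w√2 ≈ 1775.9 mm → R0 = 1256 × 1776 mm.
R1: ⌊1776/2⌋ × 1256 = 888 × 1256 mm
R2: ⌊1256/2⌋ × 888 = 628 × 888 mm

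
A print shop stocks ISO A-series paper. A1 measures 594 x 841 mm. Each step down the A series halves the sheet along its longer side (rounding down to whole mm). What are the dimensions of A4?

210 × 297 mm

A2: ⌊841/2⌋ × 594 = 420 × 594 mm
A3: ⌊594/2⌋ × 420 = 297 × 420 mm
A4: ⌊420/2⌋ × 297 = 210 × 297 mm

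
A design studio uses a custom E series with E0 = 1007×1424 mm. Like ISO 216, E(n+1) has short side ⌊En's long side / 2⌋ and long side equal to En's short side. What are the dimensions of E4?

E1: ⌊1424/2⌋ × 1007 = 712 × 1007 mm
E2: ⌊1007/2⌋ × 712 = 503 × 712 mm
E3: ⌊712/2⌋ × 503 = 356 × 503 mm
E4: ⌊503/2⌋ × 356 = 251 × 356 mm

251 × 356 mm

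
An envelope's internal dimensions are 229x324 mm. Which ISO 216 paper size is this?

C4 (229 × 324 mm)

Aspect ratio 324/229 ≈ 1.415 — close to the ISO √2 ≈ 1.414.
In the C-series (envelope sizes, between A and B): C4 = 229 × 324 mm.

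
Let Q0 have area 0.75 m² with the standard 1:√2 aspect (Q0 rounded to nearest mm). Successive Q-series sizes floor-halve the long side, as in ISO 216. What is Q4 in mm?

Let Q0's short side be w mm. w · w√2 = 0.75 m² = 750,000 mm², so w ≈ 728.2 mm and w√2 ≈ 1029.9 mm → Q0 = 728 × 1030 mm.
Q1: ⌊1030/2⌋ × 728 = 515 × 728 mm
Q2: ⌊728/2⌋ × 515 = 364 × 515 mm
Q3: ⌊515/2⌋ × 364 = 257 × 364 mm
Q4: ⌊364/2⌋ × 257 = 182 × 257 mm

182 × 257 mm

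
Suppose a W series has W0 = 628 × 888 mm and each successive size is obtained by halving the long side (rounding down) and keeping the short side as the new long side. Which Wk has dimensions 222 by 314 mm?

W3

W0: 628 × 888 mm
W1: 444 × 628 mm
W2: 314 × 444 mm
W3: 222 × 314 mm
W4: 157 × 222 mm
→ matches W3.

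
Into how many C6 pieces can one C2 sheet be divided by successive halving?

C2 = 458 × 648 mm; C6 = 114 × 162 mm.
Each halving step doubles the count; 4 steps from C2 to C6.
2^4 = 16.

16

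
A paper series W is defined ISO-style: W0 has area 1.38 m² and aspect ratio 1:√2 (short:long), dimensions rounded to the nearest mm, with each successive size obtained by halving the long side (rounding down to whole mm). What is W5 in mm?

Let W0's short side be w mm. w · w√2 = 1.38 m² = 1,380,000 mm², so w ≈ 987.8 mm and w√2 ≈ 1397.0 mm → W0 = 988 × 1397 mm.
W1: ⌊1397/2⌋ × 988 = 698 × 988 mm
W2: ⌊988/2⌋ × 698 = 494 × 698 mm
W3: ⌊698/2⌋ × 494 = 349 × 494 mm
W4: ⌊494/2⌋ × 349 = 247 × 349 mm
W5: ⌊349/2⌋ × 247 = 174 × 247 mm

174 × 247 mm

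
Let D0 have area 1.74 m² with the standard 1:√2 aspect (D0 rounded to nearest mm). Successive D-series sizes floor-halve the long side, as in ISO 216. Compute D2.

554 × 784 mm

Let D0's short side be w mm. w · w√2 = 1.74 m² = 1,740,000 mm², so w ≈ 1109.2 mm and w√2 ≈ 1568.7 mm → D0 = 1109 × 1569 mm.
D1: ⌊1569/2⌋ × 1109 = 784 × 1109 mm
D2: ⌊1109/2⌋ × 784 = 554 × 784 mm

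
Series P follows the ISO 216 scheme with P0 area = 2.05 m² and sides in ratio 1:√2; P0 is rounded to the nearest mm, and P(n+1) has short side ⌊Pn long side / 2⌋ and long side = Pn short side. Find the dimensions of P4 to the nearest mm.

301 × 425 mm

Let P0's short side be w mm. w · w√2 = 2.05 m² = 2,050,000 mm², so w ≈ 1204.0 mm and w√2 ≈ 1702.7 mm → P0 = 1204 × 1703 mm.
P1: ⌊1703/2⌋ × 1204 = 851 × 1204 mm
P2: ⌊1204/2⌋ × 851 = 602 × 851 mm
P3: ⌊851/2⌋ × 602 = 425 × 602 mm
P4: ⌊602/2⌋ × 425 = 301 × 425 mm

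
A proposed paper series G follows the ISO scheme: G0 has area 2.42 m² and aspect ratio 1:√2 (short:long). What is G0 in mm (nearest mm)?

Let the short side be w mm. Then w · w√2 = 2.42 m² = 2,420,000 mm².
w² = 2,420,000/√2, so w ≈ 1308.1 mm; long side = w√2 ≈ 1850.0 mm.

1308 × 1850 mm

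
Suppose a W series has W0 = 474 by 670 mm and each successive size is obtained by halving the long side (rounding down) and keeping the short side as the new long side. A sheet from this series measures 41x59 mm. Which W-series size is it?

W0: 474 × 670 mm
W1: 335 × 474 mm
W2: 237 × 335 mm
W3: 167 × 237 mm
W4: 118 × 167 mm
W5: 83 × 118 mm
W6: 59 × 83 mm
W7: 41 × 59 mm
W8: 29 × 41 mm
→ matches W7.

W7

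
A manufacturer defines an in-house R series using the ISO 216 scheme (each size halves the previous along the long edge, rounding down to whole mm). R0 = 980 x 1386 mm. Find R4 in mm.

245 × 346 mm

R1: ⌊1386/2⌋ × 980 = 693 × 980 mm
R2: ⌊980/2⌋ × 693 = 490 × 693 mm
R3: ⌊693/2⌋ × 490 = 346 × 490 mm
R4: ⌊490/2⌋ × 346 = 245 × 346 mm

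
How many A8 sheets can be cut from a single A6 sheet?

4

Each ISO step halves the sheet: 1 × A6 → 2 × A7 → 4 × A8
From A6 to A8 is 2 halving steps: 2^2 = 4.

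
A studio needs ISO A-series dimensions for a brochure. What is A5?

148 × 210 mm

A0 = 841 × 1189 mm (A0 has area 1 m², aspect 1:√2).
A1: ⌊1189/2⌋ × 841 = 594 × 841 mm
A2: ⌊841/2⌋ × 594 = 420 × 594 mm
A3: ⌊594/2⌋ × 420 = 297 × 420 mm
A4: ⌊420/2⌋ × 297 = 210 × 297 mm
A5: ⌊297/2⌋ × 210 = 148 × 210 mm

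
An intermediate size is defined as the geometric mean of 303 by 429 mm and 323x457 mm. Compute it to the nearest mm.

Short side: √(303 · 323) = √97869 ≈ 312.8 → 313 mm
Long side: √(429 · 457) = √196053 ≈ 442.8 → 443 mm

313 × 443 mm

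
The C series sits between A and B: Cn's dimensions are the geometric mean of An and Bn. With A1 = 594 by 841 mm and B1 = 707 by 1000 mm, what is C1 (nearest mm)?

Short side: √(594 · 707) = √419958 ≈ 648.0 → 648 mm
Long side: √(841 · 1000) = √841000 ≈ 917.1 → 917 mm

648 × 917 mm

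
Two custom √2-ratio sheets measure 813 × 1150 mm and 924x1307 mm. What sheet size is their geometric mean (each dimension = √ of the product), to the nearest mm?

Short side: √(813 · 924) = √751212 ≈ 866.7 → 867 mm
Long side: √(1150 · 1307) = √1503050 ≈ 1226.0 → 1226 mm

867 × 1226 mm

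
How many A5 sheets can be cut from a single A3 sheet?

4

A3 = 297 × 420 mm; A5 = 148 × 210 mm.
Each halving step doubles the count; 2 steps from A3 to A5.
2^2 = 4.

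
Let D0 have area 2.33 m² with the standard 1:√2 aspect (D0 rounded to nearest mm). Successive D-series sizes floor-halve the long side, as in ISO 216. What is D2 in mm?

642 × 907 mm

Let D0's short side be w mm. w · w√2 = 2.33 m² = 2,330,000 mm², so w ≈ 1283.6 mm and w√2 ≈ 1815.2 mm → D0 = 1284 × 1815 mm.
D1: ⌊1815/2⌋ × 1284 = 907 × 1284 mm
D2: ⌊1284/2⌋ × 907 = 642 × 907 mm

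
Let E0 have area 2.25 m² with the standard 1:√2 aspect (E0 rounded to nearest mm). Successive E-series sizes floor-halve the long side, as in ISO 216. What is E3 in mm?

Let E0's short side be w mm. w · w√2 = 2.25 m² = 2,250,000 mm², so w ≈ 1261.3 mm and w√2 ≈ 1783.8 mm → E0 = 1261 × 1784 mm.
E1: ⌊1784/2⌋ × 1261 = 892 × 1261 mm
E2: ⌊1261/2⌋ × 892 = 630 × 892 mm
E3: ⌊892/2⌋ × 630 = 446 × 630 mm

446 × 630 mm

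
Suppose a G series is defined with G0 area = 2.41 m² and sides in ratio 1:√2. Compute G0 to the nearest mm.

1305 × 1846 mm

Let the short side be w mm. Then w · w√2 = 2.41 m² = 2,410,000 mm².
w² = 2,410,000/√2, so w ≈ 1305.4 mm; long side = w√2 ≈ 1846.1 mm.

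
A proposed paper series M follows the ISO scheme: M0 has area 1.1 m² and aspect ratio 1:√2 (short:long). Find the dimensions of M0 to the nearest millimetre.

882 × 1247 mm

Let the short side be w mm. Then w · w√2 = 1.1 m² = 1,100,000 mm².
w² = 1,100,000/√2, so w ≈ 881.9 mm; long side = w√2 ≈ 1247.3 mm.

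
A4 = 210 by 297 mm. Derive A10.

A5: ⌊297/2⌋ × 210 = 148 × 210 mm
A6: ⌊210/2⌋ × 148 = 105 × 148 mm
A7: ⌊148/2⌋ × 105 = 74 × 105 mm
A8: ⌊105/2⌋ × 74 = 52 × 74 mm
A9: ⌊74/2⌋ × 52 = 37 × 52 mm
A10: ⌊52/2⌋ × 37 = 26 × 37 mm

26 × 37 mm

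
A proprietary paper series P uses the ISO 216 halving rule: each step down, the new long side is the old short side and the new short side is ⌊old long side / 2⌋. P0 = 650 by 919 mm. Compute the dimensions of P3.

229 × 325 mm

P1 = 459 × 650 mm (from P0 by 1 halving).
P2: ⌊650/2⌋ × 459 = 325 × 459 mm
P3: ⌊459/2⌋ × 325 = 229 × 325 mm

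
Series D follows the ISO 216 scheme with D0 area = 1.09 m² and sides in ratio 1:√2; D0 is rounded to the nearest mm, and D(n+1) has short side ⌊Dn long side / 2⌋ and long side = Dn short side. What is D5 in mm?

Let D0's short side be w mm. w · w√2 = 1.09 m² = 1,090,000 mm², so w ≈ 877.9 mm and w√2 ≈ 1241.6 mm → D0 = 878 × 1242 mm.
D1: ⌊1242/2⌋ × 878 = 621 × 878 mm
D2: ⌊878/2⌋ × 621 = 439 × 621 mm
D3: ⌊621/2⌋ × 439 = 310 × 439 mm
D4: ⌊439/2⌋ × 310 = 219 × 310 mm
D5: ⌊310/2⌋ × 219 = 155 × 219 mm

155 × 219 mm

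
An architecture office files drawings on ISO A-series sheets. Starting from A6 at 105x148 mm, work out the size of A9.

A7: ⌊148/2⌋ × 105 = 74 × 105 mm
A8: ⌊105/2⌋ × 74 = 52 × 74 mm
A9: ⌊74/2⌋ × 52 = 37 × 52 mm

37 × 52 mm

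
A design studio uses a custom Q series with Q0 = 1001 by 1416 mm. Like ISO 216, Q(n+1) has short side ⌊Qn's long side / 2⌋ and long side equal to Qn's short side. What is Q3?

354 × 500 mm

Q1: ⌊1416/2⌋ × 1001 = 708 × 1001 mm
Q2: ⌊1001/2⌋ × 708 = 500 × 708 mm
Q3: ⌊708/2⌋ × 500 = 354 × 500 mm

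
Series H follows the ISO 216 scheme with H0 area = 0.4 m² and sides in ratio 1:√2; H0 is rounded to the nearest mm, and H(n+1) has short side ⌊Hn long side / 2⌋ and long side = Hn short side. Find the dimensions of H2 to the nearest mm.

266 × 376 mm

Let H0's short side be w mm. w · w√2 = 0.4 m² = 400,000 mm², so w ≈ 531.8 mm and w√2 ≈ 752.1 mm → H0 = 532 × 752 mm.
H1: ⌊752/2⌋ × 532 = 376 × 532 mm
H2: ⌊532/2⌋ × 376 = 266 × 376 mm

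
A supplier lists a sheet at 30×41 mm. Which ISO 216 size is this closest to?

C10 (28 × 40 mm)

Aspect ratio 41/30 ≈ 1.367 (ISO target is √2 ≈ 1.414).
In the C-series (envelope sizes, between A and B): C10 = 28 × 40 mm.
Off by 3 mm total — nearest standard size.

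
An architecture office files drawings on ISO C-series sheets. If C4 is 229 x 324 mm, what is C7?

C5: ⌊324/2⌋ × 229 = 162 × 229 mm
C6: ⌊229/2⌋ × 162 = 114 × 162 mm
C7: ⌊162/2⌋ × 114 = 81 × 114 mm

81 × 114 mm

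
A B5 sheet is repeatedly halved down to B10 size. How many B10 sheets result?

Each ISO step halves the sheet: 1 × B5 → 2 × B6 → 4 × B7 → 8 × B8 → …
From B5 to B10 is 5 halving steps: 2^5 = 32.

32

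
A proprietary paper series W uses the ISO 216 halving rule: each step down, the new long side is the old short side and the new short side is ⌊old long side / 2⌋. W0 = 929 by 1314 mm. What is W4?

232 × 328 mm

W1: ⌊1314/2⌋ × 929 = 657 × 929 mm
W2: ⌊929/2⌋ × 657 = 464 × 657 mm
W3: ⌊657/2⌋ × 464 = 328 × 464 mm
W4: ⌊464/2⌋ × 328 = 232 × 328 mm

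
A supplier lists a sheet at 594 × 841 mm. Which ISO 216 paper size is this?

Aspect ratio 841/594 ≈ 1.416 — close to the ISO √2 ≈ 1.414.
In the A-series (A0 area = 1 m²): A1 = 594 × 841 mm.

A1 (594 × 841 mm)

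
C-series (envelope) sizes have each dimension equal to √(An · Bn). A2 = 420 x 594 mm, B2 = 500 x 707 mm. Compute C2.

Short side: √(420 · 500) = √210000 ≈ 458.3 → 458 mm
Long side: √(594 · 707) = √419958 ≈ 648.0 → 648 mm

458 × 648 mm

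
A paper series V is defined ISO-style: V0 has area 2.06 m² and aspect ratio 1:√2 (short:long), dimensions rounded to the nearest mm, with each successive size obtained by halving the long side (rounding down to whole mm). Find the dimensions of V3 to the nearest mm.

Let V0's short side be w mm. w · w√2 = 2.06 m² = 2,060,000 mm², so w ≈ 1206.9 mm and w√2 ≈ 1706.8 mm → V0 = 1207 × 1707 mm.
V1: ⌊1707/2⌋ × 1207 = 853 × 1207 mm
V2: ⌊1207/2⌋ × 853 = 603 × 853 mm
V3: ⌊853/2⌋ × 603 = 426 × 603 mm

426 × 603 mm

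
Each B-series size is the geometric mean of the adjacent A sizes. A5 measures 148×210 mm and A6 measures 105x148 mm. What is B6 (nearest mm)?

Short side: √(148 · 105) = √15540 ≈ 124.7 → 125 mm
Long side: √(210 · 148) = √31080 ≈ 176.3 → 176 mm

125 × 176 mm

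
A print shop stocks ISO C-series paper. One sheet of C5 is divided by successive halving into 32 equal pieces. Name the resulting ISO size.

C10

32 = 2^5, so 5 halving steps.
C5 → C6 → … → C10 after 5 steps.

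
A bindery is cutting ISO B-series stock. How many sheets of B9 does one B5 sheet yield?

Each ISO step halves the sheet: 1 × B5 → 2 × B6 → 4 × B7 → 8 × B8 → …
From B5 to B9 is 4 halving steps: 2^4 = 16.

16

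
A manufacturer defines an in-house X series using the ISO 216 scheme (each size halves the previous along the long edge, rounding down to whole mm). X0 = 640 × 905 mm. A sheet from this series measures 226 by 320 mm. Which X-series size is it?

X3

X0: 640 × 905 mm
X1: 452 × 640 mm
X2: 320 × 452 mm
X3: 226 × 320 mm
X4: 160 × 226 mm
→ matches X3.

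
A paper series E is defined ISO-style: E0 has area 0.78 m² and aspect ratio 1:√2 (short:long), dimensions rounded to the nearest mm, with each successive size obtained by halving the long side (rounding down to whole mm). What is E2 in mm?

Let E0's short side be w mm. w · w√2 = 0.78 m² = 780,000 mm², so w ≈ 742.7 mm and w√2 ≈ 1050.3 mm → E0 = 743 × 1050 mm.
E1: ⌊1050/2⌋ × 743 = 525 × 743 mm
E2: ⌊743/2⌋ × 525 = 371 × 525 mm

371 × 525 mm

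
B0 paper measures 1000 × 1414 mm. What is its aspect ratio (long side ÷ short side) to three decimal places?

1414 / 1000 = 1.414
Matches √2 ≈ 1.414 — the ISO 216 defining ratio.

1.414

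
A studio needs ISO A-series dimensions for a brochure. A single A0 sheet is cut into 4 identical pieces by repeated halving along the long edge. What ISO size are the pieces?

4 = 2^2, so 2 halving steps.
A0 → A1 → … → A2 after 2 steps.

A2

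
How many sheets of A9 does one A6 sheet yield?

8

Each ISO step halves the sheet: 1 × A6 → 2 × A7 → 4 × A8 → 8 × A9
From A6 to A9 is 3 halving steps: 2^3 = 8.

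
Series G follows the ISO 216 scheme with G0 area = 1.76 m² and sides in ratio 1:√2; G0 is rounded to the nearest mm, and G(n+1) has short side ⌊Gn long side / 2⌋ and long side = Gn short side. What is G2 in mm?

558 × 789 mm

Let G0's short side be w mm. w · w√2 = 1.76 m² = 1,760,000 mm², so w ≈ 1115.6 mm and w√2 ≈ 1577.7 mm → G0 = 1116 × 1578 mm.
G1: ⌊1578/2⌋ × 1116 = 789 × 1116 mm
G2: ⌊1116/2⌋ × 789 = 558 × 789 mm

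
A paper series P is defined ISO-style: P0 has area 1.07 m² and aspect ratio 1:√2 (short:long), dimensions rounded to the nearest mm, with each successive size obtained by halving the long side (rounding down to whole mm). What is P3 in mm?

Let P0's short side be w mm. w · w√2 = 1.07 m² = 1,070,000 mm², so w ≈ 869.8 mm and w√2 ≈ 1230.1 mm → P0 = 870 × 1230 mm.
P1: ⌊1230/2⌋ × 870 = 615 × 870 mm
P2: ⌊870/2⌋ × 615 = 435 × 615 mm
P3: ⌊615/2⌋ × 435 = 307 × 435 mm

307 × 435 mm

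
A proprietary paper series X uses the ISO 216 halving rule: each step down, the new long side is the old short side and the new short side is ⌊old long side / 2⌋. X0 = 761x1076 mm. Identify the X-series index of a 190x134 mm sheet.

X0: 761 × 1076 mm
X1: 538 × 761 mm
X2: 380 × 538 mm
X3: 269 × 380 mm
X4: 190 × 269 mm
X5: 134 × 190 mm
X6: 95 × 134 mm
→ matches X5.

X5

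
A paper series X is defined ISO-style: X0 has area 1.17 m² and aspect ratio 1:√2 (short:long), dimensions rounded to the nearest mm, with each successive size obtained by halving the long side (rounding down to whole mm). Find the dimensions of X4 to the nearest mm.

Let X0's short side be w mm. w · w√2 = 1.17 m² = 1,170,000 mm², so w ≈ 909.6 mm and w√2 ≈ 1286.3 mm → X0 = 910 × 1286 mm.
X1: ⌊1286/2⌋ × 910 = 643 × 910 mm
X2: ⌊910/2⌋ × 643 = 455 × 643 mm
X3: ⌊643/2⌋ × 455 = 321 × 455 mm
X4: ⌊455/2⌋ × 321 = 227 × 321 mm

227 × 321 mm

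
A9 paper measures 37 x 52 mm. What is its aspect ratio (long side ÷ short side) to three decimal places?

1.405

52 / 37 = 1.405
ISO 216 targets √2 ≈ 1.414; the -0.009 deviation is from mm rounding.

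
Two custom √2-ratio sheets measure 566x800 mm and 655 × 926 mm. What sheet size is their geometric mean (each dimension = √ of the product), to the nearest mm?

Short side: √(566 · 655) = √370730 ≈ 608.9 → 609 mm
Long side: √(800 · 926) = √740800 ≈ 860.7 → 861 mm

609 × 861 mm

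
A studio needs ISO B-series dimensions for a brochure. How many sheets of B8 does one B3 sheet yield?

Each ISO step halves the sheet: 1 × B3 → 2 × B4 → 4 × B5 → 8 × B6 → …
From B3 to B8 is 5 halving steps: 2^5 = 32.

32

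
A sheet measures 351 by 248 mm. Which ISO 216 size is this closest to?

B4 (250 × 353 mm)

Aspect ratio 351/248 ≈ 1.415 — close to the ISO √2 ≈ 1.414.
In the B-series (B0 = 1000 × 1414 mm): B4 = 250 × 353 mm.
Off by 4 mm total — nearest standard size.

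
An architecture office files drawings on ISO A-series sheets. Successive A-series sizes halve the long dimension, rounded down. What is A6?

A0 = 841 × 1189 mm (A0 has area 1 m², aspect 1:√2).
A1: ⌊1189/2⌋ × 841 = 594 × 841 mm
A2: ⌊841/2⌋ × 594 = 420 × 594 mm
A3: ⌊594/2⌋ × 420 = 297 × 420 mm
A4: ⌊420/2⌋ × 297 = 210 × 297 mm
A5: ⌊297/2⌋ × 210 = 148 × 210 mm
A6: ⌊210/2⌋ × 148 = 105 × 148 mm

105 × 148 mm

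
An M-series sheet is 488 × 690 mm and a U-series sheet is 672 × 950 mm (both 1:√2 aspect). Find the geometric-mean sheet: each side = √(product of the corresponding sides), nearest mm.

573 × 810 mm

Short side: √(488 · 672) = √327936 ≈ 572.7 → 573 mm
Long side: √(690 · 950) = √655500 ≈ 809.6 → 810 mm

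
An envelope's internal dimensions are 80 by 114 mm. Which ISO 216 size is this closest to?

Aspect ratio 114/80 ≈ 1.425 — close to the ISO √2 ≈ 1.414.
In the C-series (envelope sizes, between A and B): C7 = 81 × 114 mm.
Off by 1 mm total — nearest standard size.

C7 (81 × 114 mm)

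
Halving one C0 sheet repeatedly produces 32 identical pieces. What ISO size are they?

C5

32 = 2^5, so 5 halving steps.
C0 → C1 → … → C5 after 5 steps.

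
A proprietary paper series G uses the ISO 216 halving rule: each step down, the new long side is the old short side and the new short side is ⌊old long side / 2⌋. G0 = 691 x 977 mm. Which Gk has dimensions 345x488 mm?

G2

G0: 691 × 977 mm
G1: 488 × 691 mm
G2: 345 × 488 mm
G3: 244 × 345 mm
→ matches G2.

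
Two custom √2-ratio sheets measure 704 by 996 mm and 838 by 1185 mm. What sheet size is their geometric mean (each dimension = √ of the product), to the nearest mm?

768 × 1086 mm

Short side: √(704 · 838) = √589952 ≈ 768.1 → 768 mm
Long side: √(996 · 1185) = √1180260 ≈ 1086.4 → 1086 mm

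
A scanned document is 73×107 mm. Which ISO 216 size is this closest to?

A7 (74 × 105 mm)

Aspect ratio 107/73 ≈ 1.466 (ISO target is √2 ≈ 1.414).
In the A-series (A0 area = 1 m²): A7 = 74 × 105 mm.
Off by 3 mm total — nearest standard size.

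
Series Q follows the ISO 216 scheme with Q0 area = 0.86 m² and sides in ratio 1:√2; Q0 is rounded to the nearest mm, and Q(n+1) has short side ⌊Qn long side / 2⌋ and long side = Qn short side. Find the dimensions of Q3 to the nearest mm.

275 × 390 mm

Let Q0's short side be w mm. w · w√2 = 0.86 m² = 860,000 mm², so w ≈ 779.8 mm and w√2 ≈ 1102.8 mm → Q0 = 780 × 1103 mm.
Q1: ⌊1103/2⌋ × 780 = 551 × 780 mm
Q2: ⌊780/2⌋ × 551 = 390 × 551 mm
Q3: ⌊551/2⌋ × 390 = 275 × 390 mm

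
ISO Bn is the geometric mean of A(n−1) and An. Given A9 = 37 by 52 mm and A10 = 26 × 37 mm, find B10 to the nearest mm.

Short side: √(37 · 26) = √962 ≈ 31.0 → 31 mm
Long side: √(52 · 37) = √1924 ≈ 43.9 → 44 mm

31 × 44 mm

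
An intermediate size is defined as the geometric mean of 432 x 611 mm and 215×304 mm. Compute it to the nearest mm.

305 × 431 mm

Short side: √(432 · 215) = √92880 ≈ 304.8 → 305 mm
Long side: √(611 · 304) = √185744 ≈ 431.0 → 431 mm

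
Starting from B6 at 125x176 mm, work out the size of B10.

31 × 44 mm

B7: ⌊176/2⌋ × 125 = 88 × 125 mm
B8: ⌊125/2⌋ × 88 = 62 × 88 mm
B9: ⌊88/2⌋ × 62 = 44 × 62 mm
B10: ⌊62/2⌋ × 44 = 31 × 44 mm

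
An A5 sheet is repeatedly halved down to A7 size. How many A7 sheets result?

4

A5 = 148 × 210 mm; A7 = 74 × 105 mm.
Each halving step doubles the count; 2 steps from A5 to A7.
2^2 = 4.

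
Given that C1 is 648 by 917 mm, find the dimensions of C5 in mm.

162 × 229 mm

C2: ⌊917/2⌋ × 648 = 458 × 648 mm
C3: ⌊648/2⌋ × 458 = 324 × 458 mm
C4: ⌊458/2⌋ × 324 = 229 × 324 mm
C5: ⌊324/2⌋ × 229 = 162 × 229 mm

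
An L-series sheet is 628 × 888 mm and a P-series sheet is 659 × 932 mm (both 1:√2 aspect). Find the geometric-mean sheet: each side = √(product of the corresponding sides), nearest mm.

Short side: √(628 · 659) = √413852 ≈ 643.3 → 643 mm
Long side: √(888 · 932) = √827616 ≈ 909.7 → 910 mm

643 × 910 mm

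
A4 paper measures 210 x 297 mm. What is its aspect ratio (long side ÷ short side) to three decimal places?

297 / 210 = 1.414
Matches √2 ≈ 1.414 — the ISO 216 defining ratio.

1.414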